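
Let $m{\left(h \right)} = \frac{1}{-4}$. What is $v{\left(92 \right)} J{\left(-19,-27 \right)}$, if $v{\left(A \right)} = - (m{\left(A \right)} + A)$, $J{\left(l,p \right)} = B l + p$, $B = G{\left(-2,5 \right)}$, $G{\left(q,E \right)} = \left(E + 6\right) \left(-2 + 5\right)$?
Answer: $\frac{120009}{2} \approx 60005.0$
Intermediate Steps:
$G{\left(q,E \right)} = 18 + 3 E$ ($G{\left(q,E \right)} = \left(6 + E\right) 3 = 18 + 3 E$)
$B = 33$ ($B = 18 + 3 \cdot 5 = 18 + 15 = 33$)
$m{\left(h \right)} = - \frac{1}{4}$
$J{\left(l,p \right)} = p + 33 l$ ($J{\left(l,p \right)} = 33 l + p = p + 33 l$)
$v{\left(A \right)} = \frac{1}{4} - A$ ($v{\left(A \right)} = - (- \frac{1}{4} + A) = \frac{1}{4} - A$)
$v{\left(92 \right)} J{\left(-19,-27 \right)} = \left(\frac{1}{4} - 92\right) \left(-27 + 33 \left(-19\right)\right) = \left(\frac{1}{4} - 92\right) \left(-27 - 627\right) = \left(- \frac{367}{4}\right) \left(-654\right) = \frac{120009}{2}$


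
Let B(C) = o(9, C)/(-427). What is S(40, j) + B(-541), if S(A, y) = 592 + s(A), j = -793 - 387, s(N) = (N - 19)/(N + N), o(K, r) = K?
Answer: 20230967/34160 ≈ 592.24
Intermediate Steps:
s(N) = (-19 + N)/(2*N) (s(N) = (-19 + N)/((2*N)) = (-19 + N)*(1/(2*N)) = (-19 + N)/(2*N))
j = -1180
B(C) = -9/427 (B(C) = 9/(-427) = 9*(-1/427) = -9/427)
S(A, y) = 592 + (-19 + A)/(2*A)
S(40, j) + B(-541) = (½)*(-19 + 1185*40)/40 - 9/427 = (½)*(1/40)*(-19 + 47400) - 9/427 = (½)*(1/40)*47381 - 9/427 = 47381/80 - 9/427 = 20230967/34160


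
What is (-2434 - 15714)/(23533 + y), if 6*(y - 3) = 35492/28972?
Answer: -788675784/1022836361 ≈ -0.77107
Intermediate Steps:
y = 139247/43458 (y = 3 + (35492/28972)/6 = 3 + (35492*(1/28972))/6 = 3 + (⅙)*(8873/7243) = 3 + 8873/43458 = 139247/43458 ≈ 3.2042)
(-2434 - 15714)/(23533 + y) = (-2434 - 15714)/(23533 + 139247/43458) = -18148/1022836361/43458 = -18148*43458/1022836361 = -788675784/1022836361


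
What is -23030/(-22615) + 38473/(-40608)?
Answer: 13027069/183669984 ≈ 0.070927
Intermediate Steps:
-23030/(-22615) + 38473/(-40608) = -23030*(-1/22615) + 38473*(-1/40608) = 4606/4523 - 38473/40608 = 13027069/183669984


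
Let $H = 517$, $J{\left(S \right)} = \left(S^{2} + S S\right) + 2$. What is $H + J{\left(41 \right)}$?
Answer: $3881$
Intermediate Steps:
$J{\left(S \right)} = 2 + 2 S^{2}$ ($J{\left(S \right)} = \left(S^{2} + S^{2}\right) + 2 = 2 S^{2} + 2 = 2 + 2 S^{2}$)
$H + J{\left(41 \right)} = 517 + \left(2 + 2 \cdot 41^{2}\right) = 517 + \left(2 + 2 \cdot 1681\right) = 517 + \left(2 + 3362\right) = 517 + 3364 = 3881$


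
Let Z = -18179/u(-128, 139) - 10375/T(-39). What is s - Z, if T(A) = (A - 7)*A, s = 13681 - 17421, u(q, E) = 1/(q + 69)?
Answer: -1930873619/1794 ≈ -1.0763e+6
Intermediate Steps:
u(q, E) = 1/(69 + q)
s = -3740
T(A) = A*(-7 + A) (T(A) = (-7 + A)*A = A*(-7 + A))
Z = 1924164059/1794 (Z = -18179/(1/(69 - 128)) - 10375*(-1/(39*(-7 - 39))) = -18179/(1/(-59)) - 10375/((-39*(-46))) = -18179/(-1/59) - 10375/1794 = -18179*(-59) - 10375*1/1794 = 1072561 - 10375/1794 = 1924164059/1794 ≈ 1.0726e+6)
s - Z = -3740 - 1*1924164059/1794 = -3740 - 1924164059/1794 = -1930873619/1794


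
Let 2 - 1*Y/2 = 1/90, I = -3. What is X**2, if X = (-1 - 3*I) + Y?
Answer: 290521/2025 ≈ 143.47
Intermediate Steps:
Y = 179/45 (Y = 4 - 2/90 = 4 - 2*1/90 = 4 - 1/45 = 179/45 ≈ 3.9778)
X = 539/45 (X = (-1 - 3*(-3)) + 179/45 = (-1 + 9) + 179/45 = 8 + 179/45 = 539/45 ≈ 11.978)
X**2 = (539/45)**2 = 290521/2025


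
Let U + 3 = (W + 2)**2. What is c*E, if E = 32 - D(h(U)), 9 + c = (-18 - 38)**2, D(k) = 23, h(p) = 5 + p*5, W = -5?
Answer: 28143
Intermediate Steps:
U = 6 (U = -3 + (-5 + 2)**2 = -3 + (-3)**2 = -3 + 9 = 6)
h(p) = 5 + 5*p
c = 3127 (c = -9 + (-18 - 38)**2 = -9 + (-56)**2 = -9 + 3136 = 3127)
E = 9 (E = 32 - 1*23 = 32 - 23 = 9)
c*E = 3127*9 = 28143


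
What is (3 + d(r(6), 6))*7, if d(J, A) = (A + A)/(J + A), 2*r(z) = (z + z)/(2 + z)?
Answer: 301/9 ≈ 33.444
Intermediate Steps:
r(z) = z/(2 + z) (r(z) = ((z + z)/(2 + z))/2 = ((2*z)/(2 + z))/2 = (2*z/(2 + z))/2 = z/(2 + z))
d(J, A) = 2*A/(A + J) (d(J, A) = (2*A)/(A + J) = 2*A/(A + J))
(3 + d(r(6), 6))*7 = (3 + 2*6/(6 + 6/(2 + 6)))*7 = (3 + 2*6/(6 + 6/8))*7 = (3 + 2*6/(6 + 6*(1/8)))*7 = (3 + 2*6/(6 + 3/4))*7 = (3 + 2*6/(27/4))*7 = (3 + 2*6*(4/27))*7 = (3 + 16/9)*7 = (43/9)*7 = 301/9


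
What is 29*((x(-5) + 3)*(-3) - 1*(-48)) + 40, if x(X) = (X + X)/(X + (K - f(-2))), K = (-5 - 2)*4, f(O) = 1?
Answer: 19472/17 ≈ 1145.4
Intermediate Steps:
K = -28 (K = -7*4 = -28)
x(X) = 2*X/(-29 + X) (x(X) = (X + X)/(X + (-28 - 1*1)) = (2*X)/(X + (-28 - 1)) = (2*X)/(X - 29) = (2*X)/(-29 + X) = 2*X/(-29 + X))
29*((x(-5) + 3)*(-3) - 1*(-48)) + 40 = 29*((2*(-5)/(-29 - 5) + 3)*(-3) - 1*(-48)) + 40 = 29*((2*(-5)/(-34) + 3)*(-3) + 48) + 40 = 29*((2*(-5)*(-1/34) + 3)*(-3) + 48) + 40 = 29*((5/17 + 3)*(-3) + 48) + 40 = 29*((56/17)*(-3) + 48) + 40 = 29*(-168/17 + 48) + 40 = 29*(648/17) + 40 = 18792/17 + 40 = 19472/17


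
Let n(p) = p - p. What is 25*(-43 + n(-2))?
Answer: -1075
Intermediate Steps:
n(p) = 0
25*(-43 + n(-2)) = 25*(-43 + 0) = 25*(-43) = -1075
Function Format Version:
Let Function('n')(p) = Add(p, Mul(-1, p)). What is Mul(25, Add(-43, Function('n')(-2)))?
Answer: -1075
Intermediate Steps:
Function('n')(p) = 0
Mul(25, Add(-43, Function('n')(-2))) = Mul(25, Add(-43, 0)) = Mul(25, -43) = -1075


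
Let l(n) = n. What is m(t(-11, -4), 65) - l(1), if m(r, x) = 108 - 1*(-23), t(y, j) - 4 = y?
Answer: 130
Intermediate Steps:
t(y, j) = 4 + y
m(r, x) = 131 (m(r, x) = 108 + 23 = 131)
m(t(-11, -4), 65) - l(1) = 131 - 1*1 = 131 - 1 = 130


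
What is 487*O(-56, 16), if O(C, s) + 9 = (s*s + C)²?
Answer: 19475617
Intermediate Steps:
O(C, s) = -9 + (C + s²)² (O(C, s) = -9 + (s*s + C)² = -9 + (s² + C)² = -9 + (C + s²)²)
487*O(-56, 16) = 487*(-9 + (-56 + 16²)²) = 487*(-9 + (-56 + 256)²) = 487*(-9 + 200²) = 487*(-9 + 40000) = 487*39991 = 19475617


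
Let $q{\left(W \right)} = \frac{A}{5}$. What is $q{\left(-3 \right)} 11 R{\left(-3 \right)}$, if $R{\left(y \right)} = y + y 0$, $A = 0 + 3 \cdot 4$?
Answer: $- \frac{396}{5} \approx -79.2$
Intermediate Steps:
$A = 12$ ($A = 0 + 12 = 12$)
$R{\left(y \right)} = y$ ($R{\left(y \right)} = y + 0 = y$)
$q{\left(W \right)} = \frac{12}{5}$
$q{\left(-3 \right)} 11 R{\left(-3 \right)} = \frac{12}{5} \cdot 11 \left(-3\right) = \frac{132}{5} \left(-3\right) = - \frac{396}{5}$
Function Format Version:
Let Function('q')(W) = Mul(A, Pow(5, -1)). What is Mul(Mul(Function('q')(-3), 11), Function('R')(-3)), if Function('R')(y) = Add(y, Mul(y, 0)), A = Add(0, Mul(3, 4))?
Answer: Rational(-396, 5) ≈ -79.200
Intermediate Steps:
A = 12 (A = Add(0, 12) = 12)
Function('R')(y) = y (Function('R')(y) = Add(y, 0) = y)
Function('q')(W) = Rational(12, 5) (Function('q')(W) = Mul(12, Pow(5, -1)) = Mul(12, Rational(1, 5)) = Rational(12, 5))
Mul(Mul(Function('q')(-3), 11), Function('R')(-3)) = Mul(Mul(Rational(12, 5), 11), -3) = Mul(Rational(132, 5), -3) = Rational(-396, 5)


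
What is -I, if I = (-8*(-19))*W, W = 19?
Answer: -2888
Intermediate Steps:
I = 2888 (I = -8*(-19)*19 = 152*19 = 2888)
-I = -1*2888 = -2888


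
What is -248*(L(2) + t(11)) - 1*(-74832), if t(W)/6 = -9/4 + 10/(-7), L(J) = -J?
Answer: 565612/7 ≈ 80802.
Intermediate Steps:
t(W) = -309/14 (t(W) = 6*(-9/4 + 10/(-7)) = 6*(-9*1/4 + 10*(-1/7)) = 6*(-9/4 - 10/7) = 6*(-103/28) = -309/14)
-248*(L(2) + t(11)) - 1*(-74832) = -248*(-1*2 - 309/14) - 1*(-74832) = -248*(-2 - 309/14) + 74832 = -248*(-337/14) + 74832 = 41788/7 + 74832 = 565612/7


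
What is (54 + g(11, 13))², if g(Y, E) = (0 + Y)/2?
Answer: 14161/4 ≈ 3540.3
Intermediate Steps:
g(Y, E) = Y/2 (g(Y, E) = Y*(½) = Y/2)
(54 + g(11, 13))² = (54 + (½)*11)² = (54 + 11/2)² = (119/2)² = 14161/4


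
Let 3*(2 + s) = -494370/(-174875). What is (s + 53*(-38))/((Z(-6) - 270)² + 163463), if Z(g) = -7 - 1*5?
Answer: -70476642/8498470325 ≈ -0.0082929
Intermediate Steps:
Z(g) = -12 (Z(g) = -7 - 5 = -12)
s = -36992/34975 (s = -2 + (-494370/(-174875))/3 = -2 + (-494370*(-1/174875))/3 = -2 + (⅓)*(98874/34975) = -2 + 32958/34975 = -36992/34975 ≈ -1.0577)
(s + 53*(-38))/((Z(-6) - 270)² + 163463) = (-36992/34975 + 53*(-38))/((-12 - 270)² + 163463) = (-36992/34975 - 2014)/((-282)² + 163463) = -70476642/(34975*(79524 + 163463)) = -70476642/34975/242987 = -70476642/34975*1/242987 = -70476642/8498470325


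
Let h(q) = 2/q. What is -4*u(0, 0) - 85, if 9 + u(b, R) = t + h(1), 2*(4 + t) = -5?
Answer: -31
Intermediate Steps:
t = -13/2 (t = -4 + (½)*(-5) = -4 - 5/2 = -13/2 ≈ -6.5000)
u(b, R) = -27/2 (u(b, R) = -9 + (-13/2 + 2/1) = -9 + (-13/2 + 2*1) = -9 + (-13/2 + 2) = -9 - 9/2 = -27/2)
-4*u(0, 0) - 85 = -4*(-27/2) - 85 = 54 - 85 = -31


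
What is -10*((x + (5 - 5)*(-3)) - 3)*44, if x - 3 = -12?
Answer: 5280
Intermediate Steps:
x = -9 (x = 3 - 12 = -9)
-10*((x + (5 - 5)*(-3)) - 3)*44 = -10*((-9 + (5 - 5)*(-3)) - 3)*44 = -10*((-9 + 0*(-3)) - 3)*44 = -10*((-9 + 0) - 3)*44 = -10*(-9 - 3)*44 = -10*(-12)*44 = 120*44 = 5280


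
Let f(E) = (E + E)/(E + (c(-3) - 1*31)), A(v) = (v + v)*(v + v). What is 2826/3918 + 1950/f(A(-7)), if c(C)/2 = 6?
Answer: 112783791/127988 ≈ 881.21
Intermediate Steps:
c(C) = 12 (c(C) = 2*6 = 12)
A(v) = 4*v² (A(v) = (2*v)*(2*v) = 4*v²)
f(E) = 2*E/(-19 + E) (f(E) = (E + E)/(E + (12 - 1*31)) = (2*E)/(E + (12 - 31)) = (2*E)/(E - 19) = (2*E)/(-19 + E) = 2*E/(-19 + E))
2826/3918 + 1950/f(A(-7)) = 2826/3918 + 1950/((2*(4*(-7)²)/(-19 + 4*(-7)²))) = 2826*(1/3918) + 1950/((2*(4*49)/(-19 + 4*49))) = 471/653 + 1950/((2*196/(-19 + 196))) = 471/653 + 1950/((2*196/177)) = 471/653 + 1950/((2*196*(1/177))) = 471/653 + 1950/(392/177) = 471/653 + 1950*(177/392) = 471/653 + 172575/196 = 112783791/127988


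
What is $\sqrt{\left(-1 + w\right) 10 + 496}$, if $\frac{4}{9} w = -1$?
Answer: $\frac{3 \sqrt{206}}{2} \approx 21.529$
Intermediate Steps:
$w = - \frac{9}{4}$ ($w = \frac{9}{4} \left(-1\right) = - \frac{9}{4} \approx -2.25$)
$\sqrt{\left(-1 + w\right) 10 + 496} = \sqrt{\left(-1 - \frac{9}{4}\right) 10 + 496} = \sqrt{\left(- \frac{13}{4}\right) 10 + 496} = \sqrt{- \frac{65}{2} + 496} = \sqrt{\frac{927}{2}} = \frac{3 \sqrt{206}}{2}$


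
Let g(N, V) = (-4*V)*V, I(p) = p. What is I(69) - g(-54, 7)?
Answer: 265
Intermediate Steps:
g(N, V) = -4*V²
I(69) - g(-54, 7) = 69 - (-4)*7² = 69 - (-4)*49 = 69 - 1*(-196) = 69 + 196 = 265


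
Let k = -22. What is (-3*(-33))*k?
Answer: -2178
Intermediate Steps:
(-3*(-33))*k = -3*(-33)*(-22) = 99*(-22) = -2178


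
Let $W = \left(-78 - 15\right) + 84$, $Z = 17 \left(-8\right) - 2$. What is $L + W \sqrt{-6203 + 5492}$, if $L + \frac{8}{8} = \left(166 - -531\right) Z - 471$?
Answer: $-96658 - 27 i \sqrt{79} \approx -96658.0 - 239.98 i$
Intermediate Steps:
$Z = -138$ ($Z = -136 - 2 = -138$)
$W = -9$ ($W = -93 + 84 = -9$)
$L = -96658$ ($L = -1 + \left(\left(166 - -531\right) \left(-138\right) - 471\right) = -1 + \left(\left(166 + 531\right) \left(-138\right) - 471\right) = -1 + \left(697 \left(-138\right) - 471\right) = -1 - 96657 = -96658$)
$L + W \sqrt{-6203 + 5492} = -96658 - 9 \sqrt{-6203 + 5492} = -96658 - 9 \sqrt{-711} = -96658 - 9 \cdot 3 i \sqrt{79} = -96658 - 27 i \sqrt{79}$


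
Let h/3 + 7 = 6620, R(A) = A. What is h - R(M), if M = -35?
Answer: 19874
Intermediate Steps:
h = 19839 (h = -21 + 3*6620 = -21 + 19860 = 19839)
h - R(M) = 19839 - 1*(-35) = 19839 + 35 = 19874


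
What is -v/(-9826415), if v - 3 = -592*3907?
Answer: -2312941/9826415 ≈ -0.23538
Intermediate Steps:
v = -2312941 (v = 3 - 592*3907 = 3 - 2312944 = -2312941)
-v/(-9826415) = -(-2312941)/(-9826415) = -(-2312941)*(-1)/9826415 = -1*2312941/9826415 = -2312941/9826415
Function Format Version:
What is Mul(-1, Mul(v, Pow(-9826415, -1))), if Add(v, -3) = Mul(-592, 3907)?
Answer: Rational(-2312941, 9826415) ≈ -0.23538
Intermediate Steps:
v = -2312941 (v = Add(3, Mul(-592, 3907)) = Add(3, -2312944) = -2312941)
Mul(-1, Mul(v, Pow(-9826415, -1))) = Mul(-1, Mul(-2312941, Pow(-9826415, -1))) = Mul(-1, Mul(-2312941, Rational(-1, 9826415))) = Mul(-1, Rational(2312941, 9826415)) = Rational(-2312941, 9826415)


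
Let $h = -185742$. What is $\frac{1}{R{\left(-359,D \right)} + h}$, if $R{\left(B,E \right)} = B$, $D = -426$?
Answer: $- \frac{1}{186101} \approx -5.3734 \cdot 10^{-6}$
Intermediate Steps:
$\frac{1}{R{\left(-359,D \right)} + h} = \frac{1}{-359 - 185742} = \frac{1}{-186101} = - \frac{1}{186101}$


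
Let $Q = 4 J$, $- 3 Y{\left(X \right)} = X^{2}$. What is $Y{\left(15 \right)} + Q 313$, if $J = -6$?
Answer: $-7587$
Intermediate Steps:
$Y{\left(X \right)} = - \frac{X^{2}}{3}$
$Q = -24$ ($Q = 4 \left(-6\right) = -24$)
$Y{\left(15 \right)} + Q 313 = - \frac{15^{2}}{3} - 7512 = \left(- \frac{1}{3}\right) 225 - 7512 = -75 - 7512 = -7587$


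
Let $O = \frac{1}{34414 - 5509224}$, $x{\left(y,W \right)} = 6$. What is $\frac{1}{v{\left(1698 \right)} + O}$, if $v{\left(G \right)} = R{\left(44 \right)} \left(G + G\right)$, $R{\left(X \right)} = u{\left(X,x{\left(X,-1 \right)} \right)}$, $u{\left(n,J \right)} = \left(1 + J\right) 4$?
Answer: $\frac{5474810}{520588733279} \approx 1.0517 \cdot 10^{-5}$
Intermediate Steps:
$u{\left(n,J \right)} = 4 + 4 J$
$R{\left(X \right)} = 28$ ($R{\left(X \right)} = 4 + 4 \cdot 6 = 4 + 24 = 28$)
$O = - \frac{1}{5474810}$ ($O = \frac{1}{-5474810} = - \frac{1}{5474810} \approx -1.8265 \cdot 10^{-7}$)
$v{\left(G \right)} = 56 G$ ($v{\left(G \right)} = 28 \left(G + G\right) = 28 \cdot 2 G = 56 G$)
$\frac{1}{v{\left(1698 \right)} + O} = \frac{1}{56 \cdot 1698 - \frac{1}{5474810}} = \frac{1}{95088 - \frac{1}{5474810}} = \frac{1}{\frac{520588733279}{5474810}} = \frac{5474810}{520588733279}$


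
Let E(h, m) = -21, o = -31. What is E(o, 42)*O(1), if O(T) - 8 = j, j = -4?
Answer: -84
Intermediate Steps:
O(T) = 4 (O(T) = 8 - 4 = 4)
E(o, 42)*O(1) = -21*4 = -84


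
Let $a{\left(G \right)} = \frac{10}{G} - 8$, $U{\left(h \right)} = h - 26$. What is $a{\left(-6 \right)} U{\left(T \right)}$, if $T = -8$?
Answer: $\frac{986}{3} \approx 328.67$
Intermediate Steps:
$U{\left(h \right)} = -26 + h$ ($U{\left(h \right)} = h - 26 = -26 + h$)
$a{\left(G \right)} = -8 + \frac{10}{G}$
$a{\left(-6 \right)} U{\left(T \right)} = \left(-8 + \frac{10}{-6}\right) \left(-26 - 8\right) = \left(-8 + 10 \left(- \frac{1}{6}\right)\right) \left(-34\right) = \left(-8 - \frac{5}{3}\right) \left(-34\right) = \left(- \frac{29}{3}\right) \left(-34\right) = \frac{986}{3}$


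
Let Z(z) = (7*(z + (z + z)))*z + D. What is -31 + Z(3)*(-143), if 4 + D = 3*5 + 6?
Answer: -29489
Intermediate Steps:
D = 17 (D = -4 + (3*5 + 6) = -4 + (15 + 6) = -4 + 21 = 17)
Z(z) = 17 + 21*z² (Z(z) = (7*(z + (z + z)))*z + 17 = (7*(z + 2*z))*z + 17 = (7*(3*z))*z + 17 = (21*z)*z + 17 = 21*z² + 17 = 17 + 21*z²)
-31 + Z(3)*(-143) = -31 + (17 + 21*3²)*(-143) = -31 + (17 + 21*9)*(-143) = -31 + (17 + 189)*(-143) = -31 + 206*(-143) = -31 - 29458 = -29489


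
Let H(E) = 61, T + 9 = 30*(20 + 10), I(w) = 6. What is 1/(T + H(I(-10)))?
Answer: 1/952 ≈ 0.0010504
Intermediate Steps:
T = 891 (T = -9 + 30*(20 + 10) = -9 + 30*30 = -9 + 900 = 891)
1/(T + H(I(-10))) = 1/(891 + 61) = 1/952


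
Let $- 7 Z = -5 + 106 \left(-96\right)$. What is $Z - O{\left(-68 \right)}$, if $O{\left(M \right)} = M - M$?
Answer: $\frac{10181}{7} \approx 1454.4$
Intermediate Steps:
$O{\left(M \right)} = 0$
$Z = \frac{10181}{7}$ ($Z = - \frac{-5 + 106 \left(-96\right)}{7} = - \frac{-5 - 10176}{7} = \left(- \frac{1}{7}\right) \left(-10181\right) = \frac{10181}{7} \approx 1454.4$)
$Z - O{\left(-68 \right)} = \frac{10181}{7} - 0 = \frac{10181}{7} + 0 = \frac{10181}{7}$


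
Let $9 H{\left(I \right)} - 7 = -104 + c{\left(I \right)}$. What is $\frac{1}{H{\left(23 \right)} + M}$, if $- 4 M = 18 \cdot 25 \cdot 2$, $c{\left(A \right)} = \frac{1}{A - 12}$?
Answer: $- \frac{99}{23341} \approx -0.0042415$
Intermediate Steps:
$c{\left(A \right)} = \frac{1}{-12 + A}$
$M = -225$ ($M = - \frac{18 \cdot 25 \cdot 2}{4} = - \frac{450 \cdot 2}{4} = \left(- \frac{1}{4}\right) 900 = -225$)
$H{\left(I \right)} = - \frac{97}{9} + \frac{1}{9 \left(-12 + I\right)}$ ($H{\left(I \right)} = \frac{7}{9} + \frac{-104 + \frac{1}{-12 + I}}{9} = \frac{7}{9} - \left(\frac{104}{9} - \frac{1}{9 \left(-12 + I\right)}\right) = - \frac{97}{9} + \frac{1}{9 \left(-12 + I\right)}$)
$\frac{1}{H{\left(23 \right)} + M} = \frac{1}{\frac{1165 - 2231}{9 \left(-12 + 23\right)} - 225} = \frac{1}{\frac{1165 - 2231}{9 \cdot 11} - 225} = \frac{1}{\frac{1}{9} \cdot \frac{1}{11} \left(-1066\right) - 225} = \frac{1}{- \frac{1066}{99} - 225} = \frac{1}{- \frac{23341}{99}} = - \frac{99}{23341}$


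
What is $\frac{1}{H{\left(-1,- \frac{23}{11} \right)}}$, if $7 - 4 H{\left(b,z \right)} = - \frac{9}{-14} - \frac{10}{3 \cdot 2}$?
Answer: $\frac{168}{337} \approx 0.49852$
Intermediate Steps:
$H{\left(b,z \right)} = \frac{337}{168}$ ($H{\left(b,z \right)} = \frac{7}{4} - \frac{- \frac{9}{-14} - \frac{10}{3 \cdot 2}}{4} = \frac{7}{4} - \frac{\left(-9\right) \left(- \frac{1}{14}\right) - \frac{10}{6}}{4} = \frac{7}{4} - \frac{\frac{9}{14} - \frac{5}{3}}{4} = \frac{7}{4} - - \frac{43}{168} = \frac{7}{4} + \frac{43}{168} = \frac{337}{168}$)
$\frac{1}{H{\left(-1,- \frac{23}{11} \right)}} = \frac{1}{\frac{337}{168}} = \frac{168}{337}$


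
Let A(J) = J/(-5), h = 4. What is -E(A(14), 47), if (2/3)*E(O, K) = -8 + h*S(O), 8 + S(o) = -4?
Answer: 84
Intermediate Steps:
S(o) = -12 (S(o) = -8 - 4 = -12)
A(J) = -J/5 (A(J) = J*(-⅕) = -J/5)
E(O, K) = -84 (E(O, K) = 3*(-8 + 4*(-12))/2 = 3*(-8 - 48)/2 = (3/2)*(-56) = -84)
-E(A(14), 47) = -1*(-84) = 84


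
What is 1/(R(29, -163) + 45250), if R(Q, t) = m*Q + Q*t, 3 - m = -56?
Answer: 1/42234 ≈ 2.3678e-5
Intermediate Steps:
m = 59 (m = 3 - 1*(-56) = 3 + 56 = 59)
R(Q, t) = 59*Q + Q*t
1/(R(29, -163) + 45250) = 1/(29*(59 - 163) + 45250) = 1/(29*(-104) + 45250) = 1/(-3016 + 45250) = 1/42234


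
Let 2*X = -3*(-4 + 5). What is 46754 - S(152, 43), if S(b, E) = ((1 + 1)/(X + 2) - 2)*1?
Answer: 46752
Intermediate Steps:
X = -3/2 (X = (-3*(-4 + 5))/2 = (-3*1)/2 = (½)*(-3) = -3/2 ≈ -1.5000)
S(b, E) = 2 (S(b, E) = ((1 + 1)/(-3/2 + 2) - 2)*1 = (2/(½) - 2)*1 = (2*2 - 2)*1 = (4 - 2)*1 = 2*1 = 2)
46754 - S(152, 43) = 46754 - 1*2 = 46754 - 2 = 46752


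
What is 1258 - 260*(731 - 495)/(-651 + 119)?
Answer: 182654/133 ≈ 1373.3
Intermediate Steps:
1258 - 260*(731 - 495)/(-651 + 119) = 1258 - 61360/(-532) = 1258 - 61360*(-1)/532 = 1258 - 260*(-59/133) = 1258 + 15340/133 = 182654/133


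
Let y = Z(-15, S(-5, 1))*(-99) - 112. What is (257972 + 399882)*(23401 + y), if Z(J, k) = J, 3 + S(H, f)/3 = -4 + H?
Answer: 16297674996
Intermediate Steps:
S(H, f) = -21 + 3*H (S(H, f) = -9 + 3*(-4 + H) = -9 + (-12 + 3*H) = -21 + 3*H)
y = 1373 (y = -15*(-99) - 112 = 1485 - 112 = 1373)
(257972 + 399882)*(23401 + y) = (257972 + 399882)*(23401 + 1373) = 657854*24774 = 16297674996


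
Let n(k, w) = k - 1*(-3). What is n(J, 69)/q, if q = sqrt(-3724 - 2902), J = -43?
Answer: 20*I*sqrt(6626)/3313 ≈ 0.4914*I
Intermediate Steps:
n(k, w) = 3 + k (n(k, w) = k + 3 = 3 + k)
q = I*sqrt(6626) (q = sqrt(-6626) = I*sqrt(6626) ≈ 81.4*I)
n(J, 69)/q = (3 - 43)/((I*sqrt(6626))) = -(-20)*I*sqrt(6626)/3313 = 20*I*sqrt(6626)/3313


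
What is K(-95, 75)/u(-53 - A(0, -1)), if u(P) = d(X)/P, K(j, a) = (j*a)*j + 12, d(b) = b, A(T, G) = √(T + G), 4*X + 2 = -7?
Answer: 47833348/3 + 902516*I/3 ≈ 1.5944e+7 + 3.0084e+5*I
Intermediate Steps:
X = -9/4 (X = -½ + (¼)*(-7) = -½ - 7/4 = -9/4 ≈ -2.2500)
A(T, G) = √(G + T)
K(j, a) = 12 + a*j² (K(j, a) = (a*j)*j + 12 = a*j² + 12 = 12 + a*j²)
u(P) = -9/(4*P)
K(-95, 75)/u(-53 - A(0, -1)) = (12 + 75*(-95)²)/((-9/(4*(-53 - √(-1 + 0))))) = (12 + 75*9025)/((-9/(4*(-53 - √(-1))))) = (12 + 676875)/((-9*(-53 + I)/2810/4)) = 676887/((-9*(-53 + I)/11240)) = 676887*(212/9 + 4*I/9) = 47833348/3 + 902516*I/3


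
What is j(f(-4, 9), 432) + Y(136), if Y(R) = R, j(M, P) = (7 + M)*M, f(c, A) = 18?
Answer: 586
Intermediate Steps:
j(M, P) = M*(7 + M)
j(f(-4, 9), 432) + Y(136) = 18*(7 + 18) + 136 = 18*25 + 136 = 450 + 136 = 586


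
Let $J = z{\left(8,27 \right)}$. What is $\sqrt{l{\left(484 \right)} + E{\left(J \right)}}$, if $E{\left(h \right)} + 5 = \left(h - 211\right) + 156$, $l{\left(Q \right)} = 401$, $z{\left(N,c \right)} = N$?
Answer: $\sqrt{349} \approx 18.682$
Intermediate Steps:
$J = 8$
$E{\left(h \right)} = -60 + h$ ($E{\left(h \right)} = -5 + \left(\left(h - 211\right) + 156\right) = -5 + \left(\left(-211 + h\right) + 156\right) = -5 + \left(-55 + h\right) = -60 + h$)
$\sqrt{l{\left(484 \right)} + E{\left(J \right)}} = \sqrt{401 + \left(-60 + 8\right)} = \sqrt{401 - 52} = \sqrt{349}$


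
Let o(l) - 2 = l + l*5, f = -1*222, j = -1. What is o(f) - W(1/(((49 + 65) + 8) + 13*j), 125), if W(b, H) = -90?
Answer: -1240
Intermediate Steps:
f = -222
o(l) = 2 + 6*l (o(l) = 2 + (l + l*5) = 2 + (l + 5*l) = 2 + 6*l)
o(f) - W(1/(((49 + 65) + 8) + 13*j), 125) = (2 + 6*(-222)) - 1*(-90) = (2 - 1332) + 90 = -1330 + 90 = -1240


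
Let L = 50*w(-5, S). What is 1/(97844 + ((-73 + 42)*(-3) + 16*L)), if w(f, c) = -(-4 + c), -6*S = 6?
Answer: 1/101937 ≈ 9.8100e-6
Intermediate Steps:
S = -1 (S = -⅙*6 = -1)
w(f, c) = 4 - c
L = 250 (L = 50*(4 - 1*(-1)) = 50*(4 + 1) = 50*5 = 250)
1/(97844 + ((-73 + 42)*(-3) + 16*L)) = 1/(97844 + ((-73 + 42)*(-3) + 16*250)) = 1/(97844 + (-31*(-3) + 4000)) = 1/(97844 + (93 + 4000)) = 1/(97844 + 4093) = 1/101937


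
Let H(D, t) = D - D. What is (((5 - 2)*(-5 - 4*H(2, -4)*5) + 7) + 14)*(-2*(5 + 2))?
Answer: -84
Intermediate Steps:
H(D, t) = 0
(((5 - 2)*(-5 - 4*H(2, -4)*5) + 7) + 14)*(-2*(5 + 2)) = (((5 - 2)*(-5 - 4*0*5) + 7) + 14)*(-2*(5 + 2)) = ((3*(-5 + 0*5) + 7) + 14)*(-2*7) = ((3*(-5 + 0) + 7) + 14)*(-14) = ((3*(-5) + 7) + 14)*(-14) = ((-15 + 7) + 14)*(-14) = (-8 + 14)*(-14) = 6*(-14) = -84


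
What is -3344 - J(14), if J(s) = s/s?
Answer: -3345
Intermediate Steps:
J(s) = 1
-3344 - J(14) = -3344 - 1*1 = -3344 - 1 = -3345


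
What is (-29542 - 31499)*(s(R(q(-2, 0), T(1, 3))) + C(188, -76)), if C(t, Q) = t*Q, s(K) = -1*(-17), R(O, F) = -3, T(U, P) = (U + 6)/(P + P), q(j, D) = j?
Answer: 871116111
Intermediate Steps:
T(U, P) = (6 + U)/(2*P) (T(U, P) = (6 + U)/((2*P)) = (6 + U)*(1/(2*P)) = (6 + U)/(2*P))
s(K) = 17
C(t, Q) = Q*t
(-29542 - 31499)*(s(R(q(-2, 0), T(1, 3))) + C(188, -76)) = (-29542 - 31499)*(17 - 76*188) = -61041*(17 - 14288) = -61041*(-14271) = 871116111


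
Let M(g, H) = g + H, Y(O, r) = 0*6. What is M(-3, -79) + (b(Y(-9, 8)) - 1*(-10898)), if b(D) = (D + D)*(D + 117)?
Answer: 10816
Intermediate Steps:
Y(O, r) = 0
b(D) = 2*D*(117 + D) (b(D) = (2*D)*(117 + D) = 2*D*(117 + D))
M(g, H) = H + g
M(-3, -79) + (b(Y(-9, 8)) - 1*(-10898)) = (-79 - 3) + (2*0*(117 + 0) - 1*(-10898)) = -82 + (2*0*117 + 10898) = -82 + (0 + 10898) = -82 + 10898 = 10816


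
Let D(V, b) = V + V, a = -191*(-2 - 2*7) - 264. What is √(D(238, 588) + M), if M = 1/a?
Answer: √927637114/1396 ≈ 21.817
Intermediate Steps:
a = 2792 (a = -191*(-2 - 14) - 264 = -191*(-16) - 264 = 3056 - 264 = 2792)
D(V, b) = 2*V
M = 1/2792 ≈ 0.00035817
√(D(238, 588) + M) = √(2*238 + 1/2792) = √(476 + 1/2792) = √(1328993/2792) = √927637114/1396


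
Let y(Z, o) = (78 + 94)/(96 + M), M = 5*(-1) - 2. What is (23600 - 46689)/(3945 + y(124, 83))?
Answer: -2054921/351277 ≈ -5.8499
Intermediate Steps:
M = -7 (M = -5 - 2 = -7)
y(Z, o) = 172/89 (y(Z, o) = (78 + 94)/(96 - 7) = 172/89)
(23600 - 46689)/(3945 + y(124, 83)) = (23600 - 46689)/(3945 + 172/89) = -23089/351277/89 = -23089*89/351277 = -2054921/351277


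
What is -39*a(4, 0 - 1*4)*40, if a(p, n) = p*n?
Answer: 24960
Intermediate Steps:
a(p, n) = n*p
-39*a(4, 0 - 1*4)*40 = -39*(0 - 1*4)*4*40 = -39*(0 - 4)*4*40 = -(-156)*4*40 = -39*(-16)*40 = 624*40 = 24960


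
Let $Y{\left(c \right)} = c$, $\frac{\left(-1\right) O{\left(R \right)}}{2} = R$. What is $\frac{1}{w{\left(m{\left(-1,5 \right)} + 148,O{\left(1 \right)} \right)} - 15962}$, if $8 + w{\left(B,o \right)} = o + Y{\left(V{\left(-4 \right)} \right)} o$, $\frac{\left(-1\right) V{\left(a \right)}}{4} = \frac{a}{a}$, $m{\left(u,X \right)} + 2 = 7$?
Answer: $- \frac{1}{15964} \approx -6.2641 \cdot 10^{-5}$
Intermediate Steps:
$O{\left(R \right)} = - 2 R$
$m{\left(u,X \right)} = 5$ ($m{\left(u,X \right)} = -2 + 7 = 5$)
$V{\left(a \right)} = -4$ ($V{\left(a \right)} = - 4 \frac{a}{a} = \left(-4\right) 1 = -4$)
$w{\left(B,o \right)} = -8 - 3 o$ ($w{\left(B,o \right)} = -8 + \left(o - 4 o\right) = -8 - 3 o$)
$\frac{1}{w{\left(m{\left(-1,5 \right)} + 148,O{\left(1 \right)} \right)} - 15962} = \frac{1}{\left(-8 - 3 \left(\left(-2\right) 1\right)\right) - 15962} = \frac{1}{\left(-8 - -6\right) - 15962} = \frac{1}{\left(-8 + 6\right) - 15962} = \frac{1}{-2 - 15962} = \frac{1}{-15964} = - \frac{1}{15964}$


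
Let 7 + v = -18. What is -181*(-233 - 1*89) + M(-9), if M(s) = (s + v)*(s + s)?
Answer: 58894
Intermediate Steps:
v = -25 (v = -7 - 18 = -25)
M(s) = 2*s*(-25 + s) (M(s) = (s - 25)*(s + s) = (-25 + s)*(2*s) = 2*s*(-25 + s))
-181*(-233 - 1*89) + M(-9) = -181*(-233 - 1*89) + 2*(-9)*(-25 - 9) = -181*(-233 - 89) + 2*(-9)*(-34) = -181*(-322) + 612 = 58282 + 612 = 58894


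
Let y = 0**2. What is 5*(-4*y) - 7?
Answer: -7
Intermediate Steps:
y = 0
5*(-4*y) - 7 = 5*(-4*0) - 7 = 5*0 - 7 = 0 - 7 = -7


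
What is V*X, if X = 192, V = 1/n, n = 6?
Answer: 32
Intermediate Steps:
V = ⅙ (V = 1/6 = ⅙ ≈ 0.16667)
V*X = (⅙)*192 = 32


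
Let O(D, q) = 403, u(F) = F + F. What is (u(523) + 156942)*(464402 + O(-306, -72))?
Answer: 73433612340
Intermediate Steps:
u(F) = 2*F
(u(523) + 156942)*(464402 + O(-306, -72)) = (2*523 + 156942)*(464402 + 403) = (1046 + 156942)*464805 = 157988*464805 = 73433612340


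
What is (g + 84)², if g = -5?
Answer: 6241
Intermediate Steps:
(g + 84)² = (-5 + 84)² = 79² = 6241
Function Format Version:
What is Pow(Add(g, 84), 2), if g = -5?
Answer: 6241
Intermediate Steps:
Pow(Add(g, 84), 2) = Pow(Add(-5, 84), 2) = Pow(79, 2) = 6241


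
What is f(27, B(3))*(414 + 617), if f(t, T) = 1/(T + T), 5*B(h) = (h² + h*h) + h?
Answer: 5155/42 ≈ 122.74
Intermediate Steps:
B(h) = h/5 + 2*h²/5 (B(h) = ((h² + h*h) + h)/5 = ((h² + h²) + h)/5 = (2*h² + h)/5 = (h + 2*h²)/5 = h/5 + 2*h²/5)
f(t, T) = 1/(2*T)
f(27, B(3))*(414 + 617) = (1/(2*(((⅕)*3*(1 + 2*3)))))*(414 + 617) = (1/(2*(((⅕)*3*(1 + 6)))))*1031 = (1/(2*(((⅕)*3*7))))*1031 = (1/(2*(21/5)))*1031 = ((½)*(5/21))*1031 = (5/42)*1031 = 5155/42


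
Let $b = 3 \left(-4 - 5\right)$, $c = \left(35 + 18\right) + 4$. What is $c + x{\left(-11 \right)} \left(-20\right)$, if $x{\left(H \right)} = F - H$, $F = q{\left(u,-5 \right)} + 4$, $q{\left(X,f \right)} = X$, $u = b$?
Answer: $297$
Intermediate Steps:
$c = 57$ ($c = 53 + 4 = 57$)
$b = -27$ ($b = 3 \left(-9\right) = -27$)
$u = -27$
$F = -23$ ($F = -27 + 4 = -23$)
$x{\left(H \right)} = -23 - H$
$c + x{\left(-11 \right)} \left(-20\right) = 57 + \left(-23 - -11\right) \left(-20\right) = 57 + \left(-23 + 11\right) \left(-20\right) = 57 - -240 = 57 + 240 = 297$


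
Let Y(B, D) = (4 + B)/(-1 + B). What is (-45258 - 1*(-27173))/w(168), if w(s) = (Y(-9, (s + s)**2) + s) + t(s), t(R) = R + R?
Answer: -36170/1009 ≈ -35.847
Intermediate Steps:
Y(B, D) = (4 + B)/(-1 + B)
t(R) = 2*R
w(s) = 1/2 + 3*s (w(s) = ((4 - 9)/(-1 - 9) + s) + 2*s = (-5/(-10) + s) + 2*s = (-1/10*(-5) + s) + 2*s = (1/2 + s) + 2*s = 1/2 + 3*s)
(-45258 - 1*(-27173))/w(168) = (-45258 - 1*(-27173))/(1/2 + 3*168) = (-45258 + 27173)/(1/2 + 504) = -18085/1009/2 = -18085*2/1009 = -36170/1009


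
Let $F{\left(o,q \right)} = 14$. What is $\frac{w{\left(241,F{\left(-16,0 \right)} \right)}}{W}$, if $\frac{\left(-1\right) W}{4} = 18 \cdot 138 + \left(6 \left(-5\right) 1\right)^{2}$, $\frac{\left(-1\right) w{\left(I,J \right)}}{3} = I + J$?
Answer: $\frac{85}{1504} \approx 0.056516$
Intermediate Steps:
$w{\left(I,J \right)} = - 3 I - 3 J$ ($w{\left(I,J \right)} = - 3 \left(I + J\right) = - 3 I - 3 J$)
$W = -13536$ ($W = - 4 \left(18 \cdot 138 + \left(6 \left(-5\right) 1\right)^{2}\right) = - 4 \left(2484 + \left(\left(-30\right) 1\right)^{2}\right) = - 4 \left(2484 + \left(-30\right)^{2}\right) = - 4 \left(2484 + 900\right) = \left(-4\right) 3384 = -13536$)
$\frac{w{\left(241,F{\left(-16,0 \right)} \right)}}{W} = \frac{\left(-3\right) 241 - 42}{-13536} = \left(-723 - 42\right) \left(- \frac{1}{13536}\right) = \left(-765\right) \left(- \frac{1}{13536}\right) = \frac{85}{1504}$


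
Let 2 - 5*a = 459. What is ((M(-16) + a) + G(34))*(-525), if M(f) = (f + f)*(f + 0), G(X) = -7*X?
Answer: -95865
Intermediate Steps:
a = -457/5 (a = ⅖ - ⅕*459 = ⅖ - 459/5 = -457/5 ≈ -91.400)
M(f) = 2*f² (M(f) = (2*f)*f = 2*f²)
((M(-16) + a) + G(34))*(-525) = ((2*(-16)² - 457/5) - 7*34)*(-525) = ((2*256 - 457/5) - 238)*(-525) = ((512 - 457/5) - 238)*(-525) = (2103/5 - 238)*(-525) = (913/5)*(-525) = -95865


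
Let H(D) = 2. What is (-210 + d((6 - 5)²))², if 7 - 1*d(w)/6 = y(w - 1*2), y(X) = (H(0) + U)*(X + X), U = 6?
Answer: 5184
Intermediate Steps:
y(X) = 16*X (y(X) = (2 + 6)*(X + X) = 8*(2*X) = 16*X)
d(w) = 234 - 96*w (d(w) = 42 - 96*(w - 1*2) = 42 - 96*(w - 2) = 42 - 96*(-2 + w) = 42 - 6*(-32 + 16*w) = 42 + (192 - 96*w) = 234 - 96*w)
(-210 + d((6 - 5)²))² = (-210 + (234 - 96*(6 - 5)²))² = (-210 + (234 - 96*1²))² = (-210 + (234 - 96*1))² = (-210 + (234 - 96))² = (-210 + 138)² = (-72)² = 5184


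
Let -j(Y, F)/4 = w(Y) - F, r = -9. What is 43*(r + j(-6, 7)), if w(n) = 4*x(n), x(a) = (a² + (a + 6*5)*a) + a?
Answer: 79249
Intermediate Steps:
x(a) = a + a² + a*(30 + a) (x(a) = (a² + (a + 30)*a) + a = (a² + (30 + a)*a) + a = (a² + a*(30 + a)) + a = a + a² + a*(30 + a))
w(n) = 4*n*(31 + 2*n) (w(n) = 4*(n*(31 + 2*n)) = 4*n*(31 + 2*n))
j(Y, F) = 4*F - 16*Y*(31 + 2*Y) (j(Y, F) = -4*(4*Y*(31 + 2*Y) - F) = -4*(-F + 4*Y*(31 + 2*Y)) = 4*F - 16*Y*(31 + 2*Y))
43*(r + j(-6, 7)) = 43*(-9 + (4*7 - 16*(-6)*(31 + 2*(-6)))) = 43*(-9 + (28 - 16*(-6)*(31 - 12))) = 43*(-9 + (28 - 16*(-6)*19)) = 43*(-9 + (28 + 1824)) = 43*(-9 + 1852) = 43*1843 = 79249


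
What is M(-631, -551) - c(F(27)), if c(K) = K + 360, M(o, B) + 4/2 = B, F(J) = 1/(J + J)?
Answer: -49303/54 ≈ -913.02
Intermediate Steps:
F(J) = 1/(2*J)
M(o, B) = -2 + B
c(K) = 360 + K
M(-631, -551) - c(F(27)) = (-2 - 551) - (360 + (½)/27) = -553 - (360 + (½)*(1/27)) = -553 - (360 + 1/54) = -553 - 1*19441/54 = -553 - 19441/54 = -49303/54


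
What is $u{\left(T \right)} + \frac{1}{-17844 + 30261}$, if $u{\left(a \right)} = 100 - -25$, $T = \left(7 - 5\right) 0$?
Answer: $\frac{1552126}{12417} \approx 125.0$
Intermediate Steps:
$T = 0$ ($T = 2 \cdot 0 = 0$)
$u{\left(a \right)} = 125$ ($u{\left(a \right)} = 100 + 25 = 125$)
$u{\left(T \right)} + \frac{1}{-17844 + 30261} = 125 + \frac{1}{-17844 + 30261} = 125 + \frac{1}{12417} = \frac{1552126}{12417}$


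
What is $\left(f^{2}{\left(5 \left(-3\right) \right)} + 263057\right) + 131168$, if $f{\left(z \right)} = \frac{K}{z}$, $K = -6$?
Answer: $\frac{9855629}{25} \approx 3.9423 \cdot 10^{5}$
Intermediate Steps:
$f{\left(z \right)} = - \frac{6}{z}$
$\left(f^{2}{\left(5 \left(-3\right) \right)} + 263057\right) + 131168 = \left(\left(- \frac{6}{5 \left(-3\right)}\right)^{2} + 263057\right) + 131168 = \left(\left(- \frac{6}{-15}\right)^{2} + 263057\right) + 131168 = \left(\left(\left(-6\right) \left(- \frac{1}{15}\right)\right)^{2} + 263057\right) + 131168 = \left(\left(\frac{2}{5}\right)^{2} + 263057\right) + 131168 = \left(\frac{4}{25} + 263057\right) + 131168 = \frac{6576429}{25} + 131168 = \frac{9855629}{25}$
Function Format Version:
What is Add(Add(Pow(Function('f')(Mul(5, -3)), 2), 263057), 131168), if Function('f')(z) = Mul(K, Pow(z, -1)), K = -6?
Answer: Rational(9855629, 25) ≈ 3.9423e+5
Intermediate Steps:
Function('f')(z) = Mul(-6, Pow(z, -1))
Add(Add(Pow(Function('f')(Mul(5, -3)), 2), 263057), 131168) = Add(Add(Pow(Mul(-6, Pow(Mul(5, -3), -1)), 2), 263057), 131168) = Add(Add(Pow(Mul(-6, Pow(-15, -1)), 2), 263057), 131168) = Add(Add(Pow(Mul(-6, Rational(-1, 15)), 2), 263057), 131168) = Add(Add(Pow(Rational(2, 5), 2), 263057), 131168) = Add(Add(Rational(4, 25), 263057), 131168) = Add(Rational(6576429, 25), 131168) = Rational(9855629, 25)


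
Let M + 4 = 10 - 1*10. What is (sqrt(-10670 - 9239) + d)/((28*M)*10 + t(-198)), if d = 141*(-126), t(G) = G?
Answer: 8883/659 - I*sqrt(19909)/1318 ≈ 13.48 - 0.10706*I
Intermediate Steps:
M = -4 (M = -4 + (10 - 1*10) = -4 + (10 - 10) = -4 + 0 = -4)
d = -17766
(sqrt(-10670 - 9239) + d)/((28*M)*10 + t(-198)) = (sqrt(-10670 - 9239) - 17766)/((28*(-4))*10 - 198) = (sqrt(-19909) - 17766)/(-112*10 - 198) = (I*sqrt(19909) - 17766)/(-1120 - 198) = (-17766 + I*sqrt(19909))/(-1318) = (-17766 + I*sqrt(19909))*(-1/1318) = 8883/659 - I*sqrt(19909)/1318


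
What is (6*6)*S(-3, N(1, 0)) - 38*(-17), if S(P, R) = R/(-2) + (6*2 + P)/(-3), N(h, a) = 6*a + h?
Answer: 520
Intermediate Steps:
N(h, a) = h + 6*a
S(P, R) = -4 - R/2 - P/3 (S(P, R) = R*(-½) + (12 + P)*(-⅓) = -R/2 + (-4 - P/3) = -4 - R/2 - P/3)
(6*6)*S(-3, N(1, 0)) - 38*(-17) = (6*6)*(-4 - (1 + 6*0)/2 - ⅓*(-3)) - 38*(-17) = 36*(-4 - (1 + 0)/2 + 1) + 646 = 36*(-4 - ½*1 + 1) + 646 = 36*(-4 - ½ + 1) + 646 = 36*(-7/2) + 646 = -126 + 646 = 520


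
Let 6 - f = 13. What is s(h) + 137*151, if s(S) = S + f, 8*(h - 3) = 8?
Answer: 20684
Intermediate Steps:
h = 4 (h = 3 + (⅛)*8 = 3 + 1 = 4)
f = -7 (f = 6 - 1*13 = 6 - 13 = -7)
s(S) = -7 + S (s(S) = S - 7 = -7 + S)
s(h) + 137*151 = (-7 + 4) + 137*151 = -3 + 20687 = 20684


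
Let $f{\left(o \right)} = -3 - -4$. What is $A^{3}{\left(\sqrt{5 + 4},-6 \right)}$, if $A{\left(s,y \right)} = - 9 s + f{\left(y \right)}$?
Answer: $-17576$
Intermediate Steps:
$f{\left(o \right)} = 1$ ($f{\left(o \right)} = -3 + 4 = 1$)
$A{\left(s,y \right)} = 1 - 9 s$ ($A{\left(s,y \right)} = - 9 s + 1 = 1 - 9 s$)
$A^{3}{\left(\sqrt{5 + 4},-6 \right)} = \left(1 - 9 \sqrt{5 + 4}\right)^{3} = \left(1 - 9 \sqrt{9}\right)^{3} = \left(1 - 27\right)^{3} = \left(-26\right)^{3} = -17576$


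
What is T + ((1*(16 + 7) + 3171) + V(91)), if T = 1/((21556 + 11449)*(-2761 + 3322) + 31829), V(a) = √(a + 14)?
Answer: 59241142997/18547634 + √105 ≈ 3204.2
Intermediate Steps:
V(a) = √(14 + a)
T = 1/18547634 (T = 1/(33005*561 + 31829) = 1/(18515805 + 31829) = 1/18547634 ≈ 5.3915e-8)
T + ((1*(16 + 7) + 3171) + V(91)) = 1/18547634 + ((1*(16 + 7) + 3171) + √(14 + 91)) = 1/18547634 + ((1*23 + 3171) + √105) = 1/18547634 + ((23 + 3171) + √105) = 1/18547634 + (3194 + √105) = 59241142997/18547634 + √105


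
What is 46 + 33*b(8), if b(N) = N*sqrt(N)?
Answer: 46 + 528*sqrt(2) ≈ 792.71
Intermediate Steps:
b(N) = N**(3/2)
46 + 33*b(8) = 46 + 33*8**(3/2) = 46 + 33*(16*sqrt(2)) = 46 + 528*sqrt(2)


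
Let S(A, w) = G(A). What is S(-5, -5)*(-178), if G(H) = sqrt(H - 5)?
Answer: -178*I*sqrt(10) ≈ -562.89*I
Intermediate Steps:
G(H) = sqrt(-5 + H)
S(A, w) = sqrt(-5 + A)
S(-5, -5)*(-178) = sqrt(-5 - 5)*(-178) = sqrt(-10)*(-178) = (I*sqrt(10))*(-178) = -178*I*sqrt(10)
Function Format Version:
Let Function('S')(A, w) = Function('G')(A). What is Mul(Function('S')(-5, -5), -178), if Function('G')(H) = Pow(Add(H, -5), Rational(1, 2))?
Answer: Mul(-178, I, Pow(10, Rational(1, 2))) ≈ Mul(-562.89, I)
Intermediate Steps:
Function('G')(H) = Pow(Add(-5, H), Rational(1, 2))
Function('S')(A, w) = Pow(Add(-5, A), Rational(1, 2))
Mul(Function('S')(-5, -5), -178) = Mul(Pow(Add(-5, -5), Rational(1, 2)), -178) = Mul(Pow(-10, Rational(1, 2)), -178) = Mul(Mul(I, Pow(10, Rational(1, 2))), -178) = Mul(-178, I, Pow(10, Rational(1, 2)))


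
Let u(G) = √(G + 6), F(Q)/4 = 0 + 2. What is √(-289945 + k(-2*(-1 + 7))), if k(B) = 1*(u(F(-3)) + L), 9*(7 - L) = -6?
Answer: √(-2609436 + 9*√14)/3 ≈ 538.46*I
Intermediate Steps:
F(Q) = 8 (F(Q) = 4*(0 + 2) = 4*2 = 8)
u(G) = √(6 + G)
L = 23/3 (L = 7 - ⅑*(-6) = 7 + ⅔ = 23/3 ≈ 7.6667)
k(B) = 23/3 + √14 (k(B) = 1*(√(6 + 8) + 23/3) = 1*(√14 + 23/3) = 1*(23/3 + √14) = 23/3 + √14)
√(-289945 + k(-2*(-1 + 7))) = √(-289945 + (23/3 + √14)) = √(-869812/3 + √14)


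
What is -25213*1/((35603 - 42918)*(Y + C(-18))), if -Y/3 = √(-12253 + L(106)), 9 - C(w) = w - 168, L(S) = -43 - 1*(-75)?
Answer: 17251/3799026 + 1327*I*√101/1726830 ≈ 0.0045409 + 0.0077229*I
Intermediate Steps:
L(S) = 32 (L(S) = -43 + 75 = 32)
C(w) = 177 - w (C(w) = 9 - (w - 168) = 9 - (-168 + w) = 9 + (168 - w) = 177 - w)
Y = -33*I*√101 (Y = -3*√(-12253 + 32) = -33*I*√101 ≈ -331.65*I)
-25213*1/((35603 - 42918)*(Y + C(-18))) = -25213*1/((35603 - 42918)*(-33*I*√101 + (177 - 1*(-18)))) = -25213*(-1/(7315*(-33*I*√101 + (177 + 18)))) = -25213*(-1/(7315*(-33*I*√101 + 195))) = -25213*(-1/(7315*(195 - 33*I*√101))) = -25213/(-1426425 + 241395*I*√101)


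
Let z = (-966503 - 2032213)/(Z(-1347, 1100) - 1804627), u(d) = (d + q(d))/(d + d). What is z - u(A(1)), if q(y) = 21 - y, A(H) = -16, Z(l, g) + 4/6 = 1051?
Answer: 200751033/86571680 ≈ 2.3189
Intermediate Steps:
Z(l, g) = 3151/3 (Z(l, g) = -2/3 + 1051 = 3151/3)
u(d) = 21/(2*d) (u(d) = (d + (21 - d))/(d + d) = 21/((2*d)) = 21*(1/(2*d)) = 21/(2*d))
z = 4498074/2705365 (z = (-966503 - 2032213)/(3151/3 - 1804627) = -2998716/(-5410730/3) = -2998716*(-3/5410730) = 4498074/2705365 ≈ 1.6626)
z - u(A(1)) = 4498074/2705365 - 21/(2*(-16)) = 4498074/2705365 - 21*(-1)/(2*16) = 4498074/2705365 - 1*(-21/32) = 4498074/2705365 + 21/32 = 200751033/86571680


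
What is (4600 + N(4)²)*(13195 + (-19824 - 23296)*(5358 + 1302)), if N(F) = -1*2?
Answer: -1322112287020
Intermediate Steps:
N(F) = -2
(4600 + N(4)²)*(13195 + (-19824 - 23296)*(5358 + 1302)) = (4600 + (-2)²)*(13195 + (-19824 - 23296)*(5358 + 1302)) = (4600 + 4)*(13195 - 43120*6660) = 4604*(13195 - 287179200) = 4604*(-287166005) = -1322112287020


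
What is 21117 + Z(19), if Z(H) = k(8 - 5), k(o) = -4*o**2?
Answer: 21081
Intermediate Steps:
Z(H) = -36 (Z(H) = -4*(8 - 5)**2 = -4*3**2 = -4*9 = -36)
21117 + Z(19) = 21117 - 36 = 21081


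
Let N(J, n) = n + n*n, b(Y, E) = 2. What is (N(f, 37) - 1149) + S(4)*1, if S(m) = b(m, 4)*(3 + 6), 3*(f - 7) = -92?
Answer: 275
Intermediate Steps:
f = -71/3 (f = 7 + (⅓)*(-92) = 7 - 92/3 = -71/3 ≈ -23.667)
S(m) = 18 (S(m) = 2*(3 + 6) = 2*9 = 18)
N(J, n) = n + n²
(N(f, 37) - 1149) + S(4)*1 = (37*(1 + 37) - 1149) + 18*1 = (37*38 - 1149) + 18 = (1406 - 1149) + 18 = 257 + 18 = 275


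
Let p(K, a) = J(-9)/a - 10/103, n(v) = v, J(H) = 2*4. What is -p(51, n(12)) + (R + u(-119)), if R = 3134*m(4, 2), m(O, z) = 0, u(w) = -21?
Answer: -6665/309 ≈ -21.570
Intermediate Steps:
J(H) = 8
p(K, a) = -10/103 + 8/a (p(K, a) = 8/a - 10/103 = -10/103 + 8/a)
R = 0 (R = 3134*0 = 0)
-p(51, n(12)) + (R + u(-119)) = -(-10/103 + 8/12) + (0 - 21) = -(-10/103 + 8*(1/12)) - 21 = -(-10/103 + ⅔) - 21 = -1*176/309 - 21 = -176/309 - 21 = -6665/309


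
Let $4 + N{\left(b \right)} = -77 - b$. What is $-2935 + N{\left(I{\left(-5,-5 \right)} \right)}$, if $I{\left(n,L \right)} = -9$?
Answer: $-3007$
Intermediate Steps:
$N{\left(b \right)} = -81 - b$ ($N{\left(b \right)} = -4 - \left(77 + b\right) = -81 - b$)
$-2935 + N{\left(I{\left(-5,-5 \right)} \right)} = -2935 - 72 = -3007$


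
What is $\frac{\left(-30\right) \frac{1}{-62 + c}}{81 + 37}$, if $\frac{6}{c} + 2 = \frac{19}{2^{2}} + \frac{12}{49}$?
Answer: $\frac{8805}{2077862} \approx 0.0042375$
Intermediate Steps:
$c = \frac{1176}{587}$ ($c = \frac{6}{-2 + \left(\frac{19}{2^{2}} + \frac{12}{49}\right)} = \frac{6}{-2 + \left(\frac{19}{4} + 12 \cdot \frac{1}{49}\right)} = \frac{6}{-2 + \left(19 \cdot \frac{1}{4} + \frac{12}{49}\right)} = \frac{6}{-2 + \left(\frac{19}{4} + \frac{12}{49}\right)} = \frac{6}{-2 + \frac{979}{196}} = \frac{6}{\frac{587}{196}} = 6 \cdot \frac{196}{587} = \frac{1176}{587} \approx 2.0034$)
$\frac{\left(-30\right) \frac{1}{-62 + c}}{81 + 37} = \frac{\left(-30\right) \frac{1}{-62 + \frac{1176}{587}}}{81 + 37} = \frac{\left(-30\right) \frac{1}{- \frac{35218}{587}}}{118} = \left(-30\right) \left(- \frac{587}{35218}\right) \frac{1}{118} = \frac{8805}{17609} \cdot \frac{1}{118} = \frac{8805}{2077862}$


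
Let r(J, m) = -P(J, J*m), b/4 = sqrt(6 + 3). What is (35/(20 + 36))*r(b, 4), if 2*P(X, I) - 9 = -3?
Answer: -15/8 ≈ -1.8750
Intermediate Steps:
P(X, I) = 3 (P(X, I) = 9/2 + (1/2)*(-3) = 9/2 - 3/2 = 3)
b = 12 (b = 4*sqrt(6 + 3) = 4*sqrt(9) = 4*3 = 12)
r(J, m) = -3 (r(J, m) = -1*3 = -3)
(35/(20 + 36))*r(b, 4) = (35/(20 + 36))*(-3) = (35/56)*(-3) = (35*(1/56))*(-3) = (5/8)*(-3) = -15/8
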